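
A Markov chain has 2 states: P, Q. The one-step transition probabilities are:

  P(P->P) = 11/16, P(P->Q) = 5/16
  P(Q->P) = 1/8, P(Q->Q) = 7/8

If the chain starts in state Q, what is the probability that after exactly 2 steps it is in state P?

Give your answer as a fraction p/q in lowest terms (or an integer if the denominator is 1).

Computing P^2 by repeated multiplication:
P^1 =
  P: [11/16, 5/16]
  Q: [1/8, 7/8]
P^2 =
  P: [131/256, 125/256]
  Q: [25/128, 103/128]

(P^2)[Q -> P] = 25/128

Answer: 25/128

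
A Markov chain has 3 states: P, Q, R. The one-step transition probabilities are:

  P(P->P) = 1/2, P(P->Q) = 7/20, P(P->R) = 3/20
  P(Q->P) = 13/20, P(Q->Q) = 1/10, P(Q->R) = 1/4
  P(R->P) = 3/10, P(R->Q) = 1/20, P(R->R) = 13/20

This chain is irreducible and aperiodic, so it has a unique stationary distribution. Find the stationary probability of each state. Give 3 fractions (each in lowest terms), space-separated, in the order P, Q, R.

Answer: 121/262 26/131 89/262

Derivation:
The stationary distribution satisfies pi = pi * P, i.e.:
  pi_P = 1/2*pi_P + 13/20*pi_Q + 3/10*pi_R
  pi_Q = 7/20*pi_P + 1/10*pi_Q + 1/20*pi_R
  pi_R = 3/20*pi_P + 1/4*pi_Q + 13/20*pi_R
with normalization: pi_P + pi_Q + pi_R = 1.

Using the first 2 balance equations plus normalization, the linear system A*pi = b is:
  [-1/2, 13/20, 3/10] . pi = 0
  [7/20, -9/10, 1/20] . pi = 0
  [1, 1, 1] . pi = 1

Solving yields:
  pi_P = 121/262
  pi_Q = 26/131
  pi_R = 89/262

Verification (pi * P):
  121/262*1/2 + 26/131*13/20 + 89/262*3/10 = 121/262 = pi_P  (ok)
  121/262*7/20 + 26/131*1/10 + 89/262*1/20 = 26/131 = pi_Q  (ok)
  121/262*3/20 + 26/131*1/4 + 89/262*13/20 = 89/262 = pi_R  (ok)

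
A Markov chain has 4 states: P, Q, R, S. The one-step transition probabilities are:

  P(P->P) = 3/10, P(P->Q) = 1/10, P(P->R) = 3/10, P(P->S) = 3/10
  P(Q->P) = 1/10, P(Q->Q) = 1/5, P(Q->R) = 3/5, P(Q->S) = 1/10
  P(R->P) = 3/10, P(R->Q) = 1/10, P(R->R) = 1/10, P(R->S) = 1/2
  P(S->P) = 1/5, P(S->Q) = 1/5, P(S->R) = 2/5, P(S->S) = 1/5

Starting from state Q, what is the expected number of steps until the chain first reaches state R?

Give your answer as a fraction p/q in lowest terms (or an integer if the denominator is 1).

Answer: 70/37

Derivation:
Let h_i = expected steps to first reach R from state i.
Boundary: h_R = 0.
First-step equations for the other states:
  h_P = 1 + 3/10*h_P + 1/10*h_Q + 3/10*h_R + 3/10*h_S
  h_Q = 1 + 1/10*h_P + 1/5*h_Q + 3/5*h_R + 1/10*h_S
  h_S = 1 + 1/5*h_P + 1/5*h_Q + 2/5*h_R + 1/5*h_S

Substituting h_R = 0 and rearranging gives the linear system (I - Q) h = 1:
  [7/10, -1/10, -3/10] . (h_P, h_Q, h_S) = 1
  [-1/10, 4/5, -1/10] . (h_P, h_Q, h_S) = 1
  [-1/5, -1/5, 4/5] . (h_P, h_Q, h_S) = 1

Solving yields:
  h_P = 101/37
  h_Q = 70/37
  h_S = 89/37

Starting state is Q, so the expected hitting time is h_Q = 70/37.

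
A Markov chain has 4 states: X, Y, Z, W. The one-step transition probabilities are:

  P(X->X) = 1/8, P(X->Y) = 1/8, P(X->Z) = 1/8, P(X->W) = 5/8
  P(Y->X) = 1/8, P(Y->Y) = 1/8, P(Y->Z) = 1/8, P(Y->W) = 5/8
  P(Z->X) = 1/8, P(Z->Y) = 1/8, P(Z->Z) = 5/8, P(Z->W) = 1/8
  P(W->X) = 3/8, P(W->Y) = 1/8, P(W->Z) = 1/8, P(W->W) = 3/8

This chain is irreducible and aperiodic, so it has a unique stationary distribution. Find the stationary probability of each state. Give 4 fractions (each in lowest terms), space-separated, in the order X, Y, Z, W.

Answer: 9/40 1/8 1/4 2/5

Derivation:
The stationary distribution satisfies pi = pi * P, i.e.:
  pi_X = 1/8*pi_X + 1/8*pi_Y + 1/8*pi_Z + 3/8*pi_W
  pi_Y = 1/8*pi_X + 1/8*pi_Y + 1/8*pi_Z + 1/8*pi_W
  pi_Z = 1/8*pi_X + 1/8*pi_Y + 5/8*pi_Z + 1/8*pi_W
  pi_W = 5/8*pi_X + 5/8*pi_Y + 1/8*pi_Z + 3/8*pi_W
with normalization: pi_X + pi_Y + pi_Z + pi_W = 1.

Using the first 3 balance equations plus normalization, the linear system A*pi = b is:
  [-7/8, 1/8, 1/8, 3/8] . pi = 0
  [1/8, -7/8, 1/8, 1/8] . pi = 0
  [1/8, 1/8, -3/8, 1/8] . pi = 0
  [1, 1, 1, 1] . pi = 1

Solving yields:
  pi_X = 9/40
  pi_Y = 1/8
  pi_Z = 1/4
  pi_W = 2/5

Verification (pi * P):
  9/40*1/8 + 1/8*1/8 + 1/4*1/8 + 2/5*3/8 = 9/40 = pi_X  (ok)
  9/40*1/8 + 1/8*1/8 + 1/4*1/8 + 2/5*1/8 = 1/8 = pi_Y  (ok)
  9/40*1/8 + 1/8*1/8 + 1/4*5/8 + 2/5*1/8 = 1/4 = pi_Z  (ok)
  9/40*5/8 + 1/8*5/8 + 1/4*1/8 + 2/5*3/8 = 2/5 = pi_W  (ok)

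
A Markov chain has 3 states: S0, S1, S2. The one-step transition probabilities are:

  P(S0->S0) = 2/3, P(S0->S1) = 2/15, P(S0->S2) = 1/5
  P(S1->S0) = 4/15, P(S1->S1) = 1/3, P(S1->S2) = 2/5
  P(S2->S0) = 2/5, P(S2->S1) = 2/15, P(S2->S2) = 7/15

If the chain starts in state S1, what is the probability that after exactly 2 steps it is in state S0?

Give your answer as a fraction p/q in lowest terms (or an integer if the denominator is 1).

Answer: 32/75

Derivation:
Computing P^2 by repeated multiplication:
P^1 =
  S0: [2/3, 2/15, 1/5]
  S1: [4/15, 1/3, 2/5]
  S2: [2/5, 2/15, 7/15]
P^2 =
  S0: [14/25, 4/25, 7/25]
  S1: [32/75, 1/5, 28/75]
  S2: [22/45, 4/25, 79/225]

(P^2)[S1 -> S0] = 32/75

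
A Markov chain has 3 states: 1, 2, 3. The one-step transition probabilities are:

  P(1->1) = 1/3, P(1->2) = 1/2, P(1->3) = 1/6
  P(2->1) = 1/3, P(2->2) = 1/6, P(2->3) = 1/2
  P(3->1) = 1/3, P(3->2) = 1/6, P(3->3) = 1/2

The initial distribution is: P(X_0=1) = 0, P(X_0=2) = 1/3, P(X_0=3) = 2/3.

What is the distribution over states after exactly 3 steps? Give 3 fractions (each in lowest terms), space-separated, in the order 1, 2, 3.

Propagating the distribution step by step (d_{t+1} = d_t * P):
d_0 = (1=0, 2=1/3, 3=2/3)
  d_1[1] = 0*1/3 + 1/3*1/3 + 2/3*1/3 = 1/3
  d_1[2] = 0*1/2 + 1/3*1/6 + 2/3*1/6 = 1/6
  d_1[3] = 0*1/6 + 1/3*1/2 + 2/3*1/2 = 1/2
d_1 = (1=1/3, 2=1/6, 3=1/2)
  d_2[1] = 1/3*1/3 + 1/6*1/3 + 1/2*1/3 = 1/3
  d_2[2] = 1/3*1/2 + 1/6*1/6 + 1/2*1/6 = 5/18
  d_2[3] = 1/3*1/6 + 1/6*1/2 + 1/2*1/2 = 7/18
d_2 = (1=1/3, 2=5/18, 3=7/18)
  d_3[1] = 1/3*1/3 + 5/18*1/3 + 7/18*1/3 = 1/3
  d_3[2] = 1/3*1/2 + 5/18*1/6 + 7/18*1/6 = 5/18
  d_3[3] = 1/3*1/6 + 5/18*1/2 + 7/18*1/2 = 7/18
d_3 = (1=1/3, 2=5/18, 3=7/18)

Answer: 1/3 5/18 7/18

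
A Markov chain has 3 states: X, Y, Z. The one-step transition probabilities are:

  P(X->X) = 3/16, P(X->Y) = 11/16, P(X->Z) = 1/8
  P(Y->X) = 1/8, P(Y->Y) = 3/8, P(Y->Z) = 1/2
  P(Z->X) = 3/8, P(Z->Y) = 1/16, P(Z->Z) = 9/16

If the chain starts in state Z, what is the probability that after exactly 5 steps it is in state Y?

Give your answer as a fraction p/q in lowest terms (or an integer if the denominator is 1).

Computing P^5 by repeated multiplication:
P^1 =
  X: [3/16, 11/16, 1/8]
  Y: [1/8, 3/8, 1/2]
  Z: [3/8, 1/16, 9/16]
P^2 =
  X: [43/256, 101/256, 7/16]
  Y: [33/128, 33/128, 31/64]
  Z: [37/128, 81/256, 101/256]
P^3 =
  X: [1003/4096, 1191/4096, 951/2048]
  Y: [537/2048, 623/2048, 111/256]
  Z: [495/2048, 1401/4096, 1705/4096]
P^4 =
  X: [16803/65536, 20081/65536, 7163/16384]
  Y: [8185/32768, 10533/32768, 7025/16384]
  Z: [8001/32768, 21001/65536, 28533/65536]
P^5 =
  X: [262483/1048576, 333971/1048576, 226061/524288]
  Y: [129921/524288, 167283/524288, 56771/131072]
  Z: [130603/524288, 330561/1048576, 456809/1048576]

(P^5)[Z -> Y] = 330561/1048576

Answer: 330561/1048576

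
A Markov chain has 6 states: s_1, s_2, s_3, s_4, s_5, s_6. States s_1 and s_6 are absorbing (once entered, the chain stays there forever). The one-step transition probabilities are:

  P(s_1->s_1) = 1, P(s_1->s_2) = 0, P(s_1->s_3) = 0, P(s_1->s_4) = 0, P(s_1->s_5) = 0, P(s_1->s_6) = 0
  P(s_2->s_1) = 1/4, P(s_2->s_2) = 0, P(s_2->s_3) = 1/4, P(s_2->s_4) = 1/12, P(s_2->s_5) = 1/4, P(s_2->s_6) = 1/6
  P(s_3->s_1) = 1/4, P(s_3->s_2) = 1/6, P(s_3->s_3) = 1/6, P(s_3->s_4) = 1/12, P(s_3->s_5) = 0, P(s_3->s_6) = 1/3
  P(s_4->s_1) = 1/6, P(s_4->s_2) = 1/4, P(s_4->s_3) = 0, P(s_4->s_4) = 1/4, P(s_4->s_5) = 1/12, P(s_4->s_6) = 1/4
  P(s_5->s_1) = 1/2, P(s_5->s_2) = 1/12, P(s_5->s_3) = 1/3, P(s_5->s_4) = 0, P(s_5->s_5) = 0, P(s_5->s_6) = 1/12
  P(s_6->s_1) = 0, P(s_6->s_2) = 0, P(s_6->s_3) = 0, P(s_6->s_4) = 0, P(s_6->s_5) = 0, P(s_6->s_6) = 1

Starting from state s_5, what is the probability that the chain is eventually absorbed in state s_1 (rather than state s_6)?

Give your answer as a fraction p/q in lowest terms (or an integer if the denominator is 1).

Let a_i = P(absorbed in s_1 | start in state i).
Boundary conditions: a_s_1 = 1, a_s_6 = 0.
For each transient state i, a_i = sum_j P(i->j) * a_j:
  a_s_2 = 1/4*a_s_1 + 0*a_s_2 + 1/4*a_s_3 + 1/12*a_s_4 + 1/4*a_s_5 + 1/6*a_s_6
  a_s_3 = 1/4*a_s_1 + 1/6*a_s_2 + 1/6*a_s_3 + 1/12*a_s_4 + 0*a_s_5 + 1/3*a_s_6
  a_s_4 = 1/6*a_s_1 + 1/4*a_s_2 + 0*a_s_3 + 1/4*a_s_4 + 1/12*a_s_5 + 1/4*a_s_6
  a_s_5 = 1/2*a_s_1 + 1/12*a_s_2 + 1/3*a_s_3 + 0*a_s_4 + 0*a_s_5 + 1/12*a_s_6

Substituting a_s_1 = 1 and a_s_6 = 0, rearrange to (I - Q) a = r where r[i] = P(i -> s_1):
  [1, -1/4, -1/12, -1/4] . (a_s_2, a_s_3, a_s_4, a_s_5) = 1/4
  [-1/6, 5/6, -1/12, 0] . (a_s_2, a_s_3, a_s_4, a_s_5) = 1/4
  [-1/4, 0, 3/4, -1/12] . (a_s_2, a_s_3, a_s_4, a_s_5) = 1/6
  [-1/12, -1/3, 0, 1] . (a_s_2, a_s_3, a_s_4, a_s_5) = 1/2

Solving yields:
  a_s_2 = 2190/3751
  a_s_3 = 159/341
  a_s_4 = 1857/3751
  a_s_5 = 2641/3751

Starting state is s_5, so the absorption probability is a_s_5 = 2641/3751.

Answer: 2641/3751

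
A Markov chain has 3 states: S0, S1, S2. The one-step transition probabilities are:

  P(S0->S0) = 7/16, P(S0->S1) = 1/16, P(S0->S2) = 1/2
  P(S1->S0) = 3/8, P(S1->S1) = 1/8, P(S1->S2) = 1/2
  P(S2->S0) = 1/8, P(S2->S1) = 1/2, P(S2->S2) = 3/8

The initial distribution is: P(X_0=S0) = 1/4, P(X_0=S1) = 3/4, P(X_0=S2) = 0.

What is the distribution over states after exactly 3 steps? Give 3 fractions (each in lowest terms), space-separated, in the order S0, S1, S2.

Propagating the distribution step by step (d_{t+1} = d_t * P):
d_0 = (S0=1/4, S1=3/4, S2=0)
  d_1[S0] = 1/4*7/16 + 3/4*3/8 + 0*1/8 = 25/64
  d_1[S1] = 1/4*1/16 + 3/4*1/8 + 0*1/2 = 7/64
  d_1[S2] = 1/4*1/2 + 3/4*1/2 + 0*3/8 = 1/2
d_1 = (S0=25/64, S1=7/64, S2=1/2)
  d_2[S0] = 25/64*7/16 + 7/64*3/8 + 1/2*1/8 = 281/1024
  d_2[S1] = 25/64*1/16 + 7/64*1/8 + 1/2*1/2 = 295/1024
  d_2[S2] = 25/64*1/2 + 7/64*1/2 + 1/2*3/8 = 7/16
d_2 = (S0=281/1024, S1=295/1024, S2=7/16)
  d_3[S0] = 281/1024*7/16 + 295/1024*3/8 + 7/16*1/8 = 4633/16384
  d_3[S1] = 281/1024*1/16 + 295/1024*1/8 + 7/16*1/2 = 4455/16384
  d_3[S2] = 281/1024*1/2 + 295/1024*1/2 + 7/16*3/8 = 57/128
d_3 = (S0=4633/16384, S1=4455/16384, S2=57/128)

Answer: 4633/16384 4455/16384 57/128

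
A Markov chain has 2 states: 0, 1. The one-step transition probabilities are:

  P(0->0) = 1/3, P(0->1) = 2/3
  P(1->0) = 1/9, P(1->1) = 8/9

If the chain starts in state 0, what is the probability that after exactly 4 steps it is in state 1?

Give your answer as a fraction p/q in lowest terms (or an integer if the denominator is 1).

Computing P^4 by repeated multiplication:
P^1 =
  0: [1/3, 2/3]
  1: [1/9, 8/9]
P^2 =
  0: [5/27, 22/27]
  1: [11/81, 70/81]
P^3 =
  0: [37/243, 206/243]
  1: [103/729, 626/729]
P^4 =
  0: [317/2187, 1870/2187]
  1: [935/6561, 5626/6561]

(P^4)[0 -> 1] = 1870/2187

Answer: 1870/2187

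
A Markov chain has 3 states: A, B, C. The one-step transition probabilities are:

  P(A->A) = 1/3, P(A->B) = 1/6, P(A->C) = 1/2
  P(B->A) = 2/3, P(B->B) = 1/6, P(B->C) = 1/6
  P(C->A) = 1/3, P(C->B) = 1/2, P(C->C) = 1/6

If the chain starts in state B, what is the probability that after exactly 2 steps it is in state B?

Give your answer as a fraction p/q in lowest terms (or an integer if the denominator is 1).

Computing P^2 by repeated multiplication:
P^1 =
  A: [1/3, 1/6, 1/2]
  B: [2/3, 1/6, 1/6]
  C: [1/3, 1/2, 1/6]
P^2 =
  A: [7/18, 1/3, 5/18]
  B: [7/18, 2/9, 7/18]
  C: [1/2, 2/9, 5/18]

(P^2)[B -> B] = 2/9

Answer: 2/9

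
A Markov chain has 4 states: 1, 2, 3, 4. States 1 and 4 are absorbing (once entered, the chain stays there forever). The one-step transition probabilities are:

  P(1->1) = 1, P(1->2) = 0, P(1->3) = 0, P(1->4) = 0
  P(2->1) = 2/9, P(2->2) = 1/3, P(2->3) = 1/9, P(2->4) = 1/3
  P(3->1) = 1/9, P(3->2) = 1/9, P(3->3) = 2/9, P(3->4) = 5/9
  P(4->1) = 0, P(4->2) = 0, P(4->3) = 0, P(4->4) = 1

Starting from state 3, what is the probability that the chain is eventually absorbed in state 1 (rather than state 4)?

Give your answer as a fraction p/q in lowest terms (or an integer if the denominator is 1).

Answer: 8/41

Derivation:
Let a_i = P(absorbed in 1 | start in state i).
Boundary conditions: a_1 = 1, a_4 = 0.
For each transient state i, a_i = sum_j P(i->j) * a_j:
  a_2 = 2/9*a_1 + 1/3*a_2 + 1/9*a_3 + 1/3*a_4
  a_3 = 1/9*a_1 + 1/9*a_2 + 2/9*a_3 + 5/9*a_4

Substituting a_1 = 1 and a_4 = 0, rearrange to (I - Q) a = r where r[i] = P(i -> 1):
  [2/3, -1/9] . (a_2, a_3) = 2/9
  [-1/9, 7/9] . (a_2, a_3) = 1/9

Solving yields:
  a_2 = 15/41
  a_3 = 8/41

Starting state is 3, so the absorption probability is a_3 = 8/41.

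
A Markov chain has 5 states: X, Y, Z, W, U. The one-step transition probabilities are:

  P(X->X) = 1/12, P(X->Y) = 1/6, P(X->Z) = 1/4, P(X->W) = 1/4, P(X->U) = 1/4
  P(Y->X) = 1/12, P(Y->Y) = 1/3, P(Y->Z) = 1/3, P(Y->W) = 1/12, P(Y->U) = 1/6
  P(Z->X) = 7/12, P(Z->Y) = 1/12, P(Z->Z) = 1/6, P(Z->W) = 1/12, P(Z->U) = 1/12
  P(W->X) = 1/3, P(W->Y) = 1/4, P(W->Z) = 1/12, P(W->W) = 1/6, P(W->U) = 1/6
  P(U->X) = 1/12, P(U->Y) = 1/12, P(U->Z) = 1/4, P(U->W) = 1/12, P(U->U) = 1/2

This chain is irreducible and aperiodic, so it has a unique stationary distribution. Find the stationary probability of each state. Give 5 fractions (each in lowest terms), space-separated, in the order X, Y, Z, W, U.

The stationary distribution satisfies pi = pi * P, i.e.:
  pi_X = 1/12*pi_X + 1/12*pi_Y + 7/12*pi_Z + 1/3*pi_W + 1/12*pi_U
  pi_Y = 1/6*pi_X + 1/3*pi_Y + 1/12*pi_Z + 1/4*pi_W + 1/12*pi_U
  pi_Z = 1/4*pi_X + 1/3*pi_Y + 1/6*pi_Z + 1/12*pi_W + 1/4*pi_U
  pi_W = 1/4*pi_X + 1/12*pi_Y + 1/12*pi_Z + 1/6*pi_W + 1/12*pi_U
  pi_U = 1/4*pi_X + 1/6*pi_Y + 1/12*pi_Z + 1/6*pi_W + 1/2*pi_U
with normalization: pi_X + pi_Y + pi_Z + pi_W + pi_U = 1.

Using the first 4 balance equations plus normalization, the linear system A*pi = b is:
  [-11/12, 1/12, 7/12, 1/3, 1/12] . pi = 0
  [1/6, -2/3, 1/12, 1/4, 1/12] . pi = 0
  [1/4, 1/3, -5/6, 1/12, 1/4] . pi = 0
  [1/4, 1/12, 1/12, -5/6, 1/12] . pi = 0
  [1, 1, 1, 1, 1] . pi = 1

Solving yields:
  pi_X = 565/2478
  pi_Y = 137/826
  pi_Z = 79/354
  pi_W = 164/1239
  pi_U = 207/826

Verification (pi * P):
  565/2478*1/12 + 137/826*1/12 + 79/354*7/12 + 164/1239*1/3 + 207/826*1/12 = 565/2478 = pi_X  (ok)
  565/2478*1/6 + 137/826*1/3 + 79/354*1/12 + 164/1239*1/4 + 207/826*1/12 = 137/826 = pi_Y  (ok)
  565/2478*1/4 + 137/826*1/3 + 79/354*1/6 + 164/1239*1/12 + 207/826*1/4 = 79/354 = pi_Z  (ok)
  565/2478*1/4 + 137/826*1/12 + 79/354*1/12 + 164/1239*1/6 + 207/826*1/12 = 164/1239 = pi_W  (ok)
  565/2478*1/4 + 137/826*1/6 + 79/354*1/12 + 164/1239*1/6 + 207/826*1/2 = 207/826 = pi_U  (ok)

Answer: 565/2478 137/826 79/354 164/1239 207/826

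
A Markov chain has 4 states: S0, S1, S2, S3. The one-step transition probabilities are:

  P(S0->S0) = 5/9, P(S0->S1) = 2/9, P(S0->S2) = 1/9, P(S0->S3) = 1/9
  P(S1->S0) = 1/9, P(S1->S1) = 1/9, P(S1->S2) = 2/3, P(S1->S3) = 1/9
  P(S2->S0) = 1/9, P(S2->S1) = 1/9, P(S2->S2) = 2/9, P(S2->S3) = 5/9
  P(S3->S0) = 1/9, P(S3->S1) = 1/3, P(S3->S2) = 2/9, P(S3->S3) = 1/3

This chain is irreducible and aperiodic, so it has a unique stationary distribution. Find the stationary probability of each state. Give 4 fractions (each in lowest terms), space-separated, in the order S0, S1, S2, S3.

The stationary distribution satisfies pi = pi * P, i.e.:
  pi_S0 = 5/9*pi_S0 + 1/9*pi_S1 + 1/9*pi_S2 + 1/9*pi_S3
  pi_S1 = 2/9*pi_S0 + 1/9*pi_S1 + 1/9*pi_S2 + 1/3*pi_S3
  pi_S2 = 1/9*pi_S0 + 2/3*pi_S1 + 2/9*pi_S2 + 2/9*pi_S3
  pi_S3 = 1/9*pi_S0 + 1/9*pi_S1 + 5/9*pi_S2 + 1/3*pi_S3
with normalization: pi_S0 + pi_S1 + pi_S2 + pi_S3 = 1.

Using the first 3 balance equations plus normalization, the linear system A*pi = b is:
  [-4/9, 1/9, 1/9, 1/9] . pi = 0
  [2/9, -8/9, 1/9, 1/3] . pi = 0
  [1/9, 2/3, -7/9, 2/9] . pi = 0
  [1, 1, 1, 1] . pi = 1

Solving yields:
  pi_S0 = 1/5
  pi_S1 = 108/535
  pi_S2 = 31/107
  pi_S3 = 33/107

Verification (pi * P):
  1/5*5/9 + 108/535*1/9 + 31/107*1/9 + 33/107*1/9 = 1/5 = pi_S0  (ok)
  1/5*2/9 + 108/535*1/9 + 31/107*1/9 + 33/107*1/3 = 108/535 = pi_S1  (ok)
  1/5*1/9 + 108/535*2/3 + 31/107*2/9 + 33/107*2/9 = 31/107 = pi_S2  (ok)
  1/5*1/9 + 108/535*1/9 + 31/107*5/9 + 33/107*1/3 = 33/107 = pi_S3  (ok)

Answer: 1/5 108/535 31/107 33/107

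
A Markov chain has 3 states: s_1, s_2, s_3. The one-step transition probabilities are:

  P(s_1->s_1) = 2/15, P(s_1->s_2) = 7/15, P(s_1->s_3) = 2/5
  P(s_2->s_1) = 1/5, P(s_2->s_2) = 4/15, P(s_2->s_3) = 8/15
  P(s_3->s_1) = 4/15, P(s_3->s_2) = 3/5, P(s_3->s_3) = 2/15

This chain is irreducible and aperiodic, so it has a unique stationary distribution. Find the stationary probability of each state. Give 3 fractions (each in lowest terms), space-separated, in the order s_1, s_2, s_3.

Answer: 71/338 145/338 61/169

Derivation:
The stationary distribution satisfies pi = pi * P, i.e.:
  pi_s_1 = 2/15*pi_s_1 + 1/5*pi_s_2 + 4/15*pi_s_3
  pi_s_2 = 7/15*pi_s_1 + 4/15*pi_s_2 + 3/5*pi_s_3
  pi_s_3 = 2/5*pi_s_1 + 8/15*pi_s_2 + 2/15*pi_s_3
with normalization: pi_s_1 + pi_s_2 + pi_s_3 = 1.

Using the first 2 balance equations plus normalization, the linear system A*pi = b is:
  [-13/15, 1/5, 4/15] . pi = 0
  [7/15, -11/15, 3/5] . pi = 0
  [1, 1, 1] . pi = 1

Solving yields:
  pi_s_1 = 71/338
  pi_s_2 = 145/338
  pi_s_3 = 61/169

Verification (pi * P):
  71/338*2/15 + 145/338*1/5 + 61/169*4/15 = 71/338 = pi_s_1  (ok)
  71/338*7/15 + 145/338*4/15 + 61/169*3/5 = 145/338 = pi_s_2  (ok)
  71/338*2/5 + 145/338*8/15 + 61/169*2/15 = 61/169 = pi_s_3  (ok)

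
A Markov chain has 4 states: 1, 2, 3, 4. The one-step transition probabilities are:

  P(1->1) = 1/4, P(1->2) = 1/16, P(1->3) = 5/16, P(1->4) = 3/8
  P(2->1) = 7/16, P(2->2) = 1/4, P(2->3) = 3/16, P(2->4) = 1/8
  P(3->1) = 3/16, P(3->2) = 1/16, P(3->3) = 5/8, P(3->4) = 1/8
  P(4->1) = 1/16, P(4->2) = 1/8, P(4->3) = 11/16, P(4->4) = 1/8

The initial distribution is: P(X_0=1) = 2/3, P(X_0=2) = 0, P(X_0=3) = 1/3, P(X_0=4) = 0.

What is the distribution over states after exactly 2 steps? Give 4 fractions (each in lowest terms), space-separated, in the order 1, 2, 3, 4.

Propagating the distribution step by step (d_{t+1} = d_t * P):
d_0 = (1=2/3, 2=0, 3=1/3, 4=0)
  d_1[1] = 2/3*1/4 + 0*7/16 + 1/3*3/16 + 0*1/16 = 11/48
  d_1[2] = 2/3*1/16 + 0*1/4 + 1/3*1/16 + 0*1/8 = 1/16
  d_1[3] = 2/3*5/16 + 0*3/16 + 1/3*5/8 + 0*11/16 = 5/12
  d_1[4] = 2/3*3/8 + 0*1/8 + 1/3*1/8 + 0*1/8 = 7/24
d_1 = (1=11/48, 2=1/16, 3=5/12, 4=7/24)
  d_2[1] = 11/48*1/4 + 1/16*7/16 + 5/12*3/16 + 7/24*1/16 = 139/768
  d_2[2] = 11/48*1/16 + 1/16*1/4 + 5/12*1/16 + 7/24*1/8 = 71/768
  d_2[3] = 11/48*5/16 + 1/16*3/16 + 5/12*5/8 + 7/24*11/16 = 209/384
  d_2[4] = 11/48*3/8 + 1/16*1/8 + 5/12*1/8 + 7/24*1/8 = 35/192
d_2 = (1=139/768, 2=71/768, 3=209/384, 4=35/192)

Answer: 139/768 71/768 209/384 35/192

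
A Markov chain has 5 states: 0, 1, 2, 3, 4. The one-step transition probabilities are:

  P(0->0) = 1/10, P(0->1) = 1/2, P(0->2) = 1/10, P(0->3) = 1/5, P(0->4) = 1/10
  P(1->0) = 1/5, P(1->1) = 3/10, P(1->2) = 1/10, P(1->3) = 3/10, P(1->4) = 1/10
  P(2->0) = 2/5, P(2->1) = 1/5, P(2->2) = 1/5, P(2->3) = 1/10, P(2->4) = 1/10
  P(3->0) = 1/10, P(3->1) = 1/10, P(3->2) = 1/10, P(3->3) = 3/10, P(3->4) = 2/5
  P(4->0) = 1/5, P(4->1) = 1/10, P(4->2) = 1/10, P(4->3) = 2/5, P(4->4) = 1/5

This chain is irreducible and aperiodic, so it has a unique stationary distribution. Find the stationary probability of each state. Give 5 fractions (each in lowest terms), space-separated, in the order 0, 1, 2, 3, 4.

Answer: 251/1422 323/1422 1/9 133/474 97/474

Derivation:
The stationary distribution satisfies pi = pi * P, i.e.:
  pi_0 = 1/10*pi_0 + 1/5*pi_1 + 2/5*pi_2 + 1/10*pi_3 + 1/5*pi_4
  pi_1 = 1/2*pi_0 + 3/10*pi_1 + 1/5*pi_2 + 1/10*pi_3 + 1/10*pi_4
  pi_2 = 1/10*pi_0 + 1/10*pi_1 + 1/5*pi_2 + 1/10*pi_3 + 1/10*pi_4
  pi_3 = 1/5*pi_0 + 3/10*pi_1 + 1/10*pi_2 + 3/10*pi_3 + 2/5*pi_4
  pi_4 = 1/10*pi_0 + 1/10*pi_1 + 1/10*pi_2 + 2/5*pi_3 + 1/5*pi_4
with normalization: pi_0 + pi_1 + pi_2 + pi_3 + pi_4 = 1.

Using the first 4 balance equations plus normalization, the linear system A*pi = b is:
  [-9/10, 1/5, 2/5, 1/10, 1/5] . pi = 0
  [1/2, -7/10, 1/5, 1/10, 1/10] . pi = 0
  [1/10, 1/10, -4/5, 1/10, 1/10] . pi = 0
  [1/5, 3/10, 1/10, -7/10, 2/5] . pi = 0
  [1, 1, 1, 1, 1] . pi = 1

Solving yields:
  pi_0 = 251/1422
  pi_1 = 323/1422
  pi_2 = 1/9
  pi_3 = 133/474
  pi_4 = 97/474

Verification (pi * P):
  251/1422*1/10 + 323/1422*1/5 + 1/9*2/5 + 133/474*1/10 + 97/474*1/5 = 251/1422 = pi_0  (ok)
  251/1422*1/2 + 323/1422*3/10 + 1/9*1/5 + 133/474*1/10 + 97/474*1/10 = 323/1422 = pi_1  (ok)
  251/1422*1/10 + 323/1422*1/10 + 1/9*1/5 + 133/474*1/10 + 97/474*1/10 = 1/9 = pi_2  (ok)
  251/1422*1/5 + 323/1422*3/10 + 1/9*1/10 + 133/474*3/10 + 97/474*2/5 = 133/474 = pi_3  (ok)
  251/1422*1/10 + 323/1422*1/10 + 1/9*1/10 + 133/474*2/5 + 97/474*1/5 = 97/474 = pi_4  (ok)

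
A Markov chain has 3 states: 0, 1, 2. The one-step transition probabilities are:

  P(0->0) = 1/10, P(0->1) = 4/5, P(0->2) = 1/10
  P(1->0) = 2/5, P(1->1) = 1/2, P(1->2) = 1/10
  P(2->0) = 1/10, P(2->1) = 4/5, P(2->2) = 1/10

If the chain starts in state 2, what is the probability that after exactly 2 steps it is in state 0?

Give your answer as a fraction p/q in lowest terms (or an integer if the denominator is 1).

Computing P^2 by repeated multiplication:
P^1 =
  0: [1/10, 4/5, 1/10]
  1: [2/5, 1/2, 1/10]
  2: [1/10, 4/5, 1/10]
P^2 =
  0: [17/50, 14/25, 1/10]
  1: [1/4, 13/20, 1/10]
  2: [17/50, 14/25, 1/10]

(P^2)[2 -> 0] = 17/50

Answer: 17/50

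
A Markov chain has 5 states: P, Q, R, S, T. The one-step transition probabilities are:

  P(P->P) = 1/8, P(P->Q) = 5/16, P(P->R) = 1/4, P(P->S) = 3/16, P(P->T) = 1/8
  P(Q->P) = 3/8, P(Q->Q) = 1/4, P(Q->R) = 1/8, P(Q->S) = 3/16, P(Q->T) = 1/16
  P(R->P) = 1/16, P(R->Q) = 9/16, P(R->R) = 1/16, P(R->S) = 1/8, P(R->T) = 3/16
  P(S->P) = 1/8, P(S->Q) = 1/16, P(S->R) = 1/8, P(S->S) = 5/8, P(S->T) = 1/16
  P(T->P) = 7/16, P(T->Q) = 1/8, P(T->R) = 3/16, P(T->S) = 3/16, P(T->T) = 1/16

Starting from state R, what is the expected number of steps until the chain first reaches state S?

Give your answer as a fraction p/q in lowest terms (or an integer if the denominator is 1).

Let h_i = expected steps to first reach S from state i.
Boundary: h_S = 0.
First-step equations for the other states:
  h_P = 1 + 1/8*h_P + 5/16*h_Q + 1/4*h_R + 3/16*h_S + 1/8*h_T
  h_Q = 1 + 3/8*h_P + 1/4*h_Q + 1/8*h_R + 3/16*h_S + 1/16*h_T
  h_R = 1 + 1/16*h_P + 9/16*h_Q + 1/16*h_R + 1/8*h_S + 3/16*h_T
  h_T = 1 + 7/16*h_P + 1/8*h_Q + 3/16*h_R + 3/16*h_S + 1/16*h_T

Substituting h_S = 0 and rearranging gives the linear system (I - Q) h = 1:
  [7/8, -5/16, -1/4, -1/8] . (h_P, h_Q, h_R, h_T) = 1
  [-3/8, 3/4, -1/8, -1/16] . (h_P, h_Q, h_R, h_T) = 1
  [-1/16, -9/16, 15/16, -3/16] . (h_P, h_Q, h_R, h_T) = 1
  [-7/16, -1/8, -3/16, 15/16] . (h_P, h_Q, h_R, h_T) = 1

Solving yields:
  h_P = 1352/239
  h_Q = 1344/239
  h_R = 4264/717
  h_T = 4048/717

Starting state is R, so the expected hitting time is h_R = 4264/717.

Answer: 4264/717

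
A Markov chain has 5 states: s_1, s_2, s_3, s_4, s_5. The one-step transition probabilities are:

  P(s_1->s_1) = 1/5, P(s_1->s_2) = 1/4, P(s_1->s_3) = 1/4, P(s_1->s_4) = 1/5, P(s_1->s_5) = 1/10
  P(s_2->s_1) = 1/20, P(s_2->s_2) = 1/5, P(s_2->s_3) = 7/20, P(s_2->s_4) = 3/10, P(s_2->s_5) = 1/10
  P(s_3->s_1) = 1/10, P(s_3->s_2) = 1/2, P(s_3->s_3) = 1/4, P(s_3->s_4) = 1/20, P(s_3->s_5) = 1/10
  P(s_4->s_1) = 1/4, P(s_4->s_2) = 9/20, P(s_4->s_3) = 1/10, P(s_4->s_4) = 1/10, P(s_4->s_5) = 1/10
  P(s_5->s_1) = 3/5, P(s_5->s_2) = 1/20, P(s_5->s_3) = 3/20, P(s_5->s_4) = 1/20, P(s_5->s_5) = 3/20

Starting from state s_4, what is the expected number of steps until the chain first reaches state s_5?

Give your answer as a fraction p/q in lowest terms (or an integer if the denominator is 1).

Answer: 10

Derivation:
Let h_i = expected steps to first reach s_5 from state i.
Boundary: h_s_5 = 0.
First-step equations for the other states:
  h_s_1 = 1 + 1/5*h_s_1 + 1/4*h_s_2 + 1/4*h_s_3 + 1/5*h_s_4 + 1/10*h_s_5
  h_s_2 = 1 + 1/20*h_s_1 + 1/5*h_s_2 + 7/20*h_s_3 + 3/10*h_s_4 + 1/10*h_s_5
  h_s_3 = 1 + 1/10*h_s_1 + 1/2*h_s_2 + 1/4*h_s_3 + 1/20*h_s_4 + 1/10*h_s_5
  h_s_4 = 1 + 1/4*h_s_1 + 9/20*h_s_2 + 1/10*h_s_3 + 1/10*h_s_4 + 1/10*h_s_5

Substituting h_s_5 = 0 and rearranging gives the linear system (I - Q) h = 1:
  [4/5, -1/4, -1/4, -1/5] . (h_s_1, h_s_2, h_s_3, h_s_4) = 1
  [-1/20, 4/5, -7/20, -3/10] . (h_s_1, h_s_2, h_s_3, h_s_4) = 1
  [-1/10, -1/2, 3/4, -1/20] . (h_s_1, h_s_2, h_s_3, h_s_4) = 1
  [-1/4, -9/20, -1/10, 9/10] . (h_s_1, h_s_2, h_s_3, h_s_4) = 1

Solving yields:
  h_s_1 = 10
  h_s_2 = 10
  h_s_3 = 10
  h_s_4 = 10

Starting state is s_4, so the expected hitting time is h_s_4 = 10.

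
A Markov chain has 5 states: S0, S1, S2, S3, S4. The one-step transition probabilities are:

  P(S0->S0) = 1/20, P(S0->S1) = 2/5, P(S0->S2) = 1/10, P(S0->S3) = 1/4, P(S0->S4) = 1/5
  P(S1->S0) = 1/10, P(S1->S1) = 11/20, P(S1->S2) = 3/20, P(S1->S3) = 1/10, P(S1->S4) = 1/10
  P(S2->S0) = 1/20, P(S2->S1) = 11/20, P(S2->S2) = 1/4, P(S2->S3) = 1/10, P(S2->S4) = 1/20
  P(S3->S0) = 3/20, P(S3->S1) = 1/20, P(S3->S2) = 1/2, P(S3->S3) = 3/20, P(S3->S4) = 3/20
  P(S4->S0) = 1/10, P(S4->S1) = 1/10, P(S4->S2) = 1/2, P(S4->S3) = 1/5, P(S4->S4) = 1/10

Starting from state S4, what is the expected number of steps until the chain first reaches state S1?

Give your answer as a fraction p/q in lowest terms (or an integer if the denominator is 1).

Let h_i = expected steps to first reach S1 from state i.
Boundary: h_S1 = 0.
First-step equations for the other states:
  h_S0 = 1 + 1/20*h_S0 + 2/5*h_S1 + 1/10*h_S2 + 1/4*h_S3 + 1/5*h_S4
  h_S2 = 1 + 1/20*h_S0 + 11/20*h_S1 + 1/4*h_S2 + 1/10*h_S3 + 1/20*h_S4
  h_S3 = 1 + 3/20*h_S0 + 1/20*h_S1 + 1/2*h_S2 + 3/20*h_S3 + 3/20*h_S4
  h_S4 = 1 + 1/10*h_S0 + 1/10*h_S1 + 1/2*h_S2 + 1/5*h_S3 + 1/10*h_S4

Substituting h_S1 = 0 and rearranging gives the linear system (I - Q) h = 1:
  [19/20, -1/10, -1/4, -1/5] . (h_S0, h_S2, h_S3, h_S4) = 1
  [-1/20, 3/4, -1/10, -1/20] . (h_S0, h_S2, h_S3, h_S4) = 1
  [-3/20, -1/2, 17/20, -3/20] . (h_S0, h_S2, h_S3, h_S4) = 1
  [-1/10, -1/2, -1/5, 9/10] . (h_S0, h_S2, h_S3, h_S4) = 1

Solving yields:
  h_S0 = 9219/3086
  h_S2 = 6951/3086
  h_S3 = 11255/3086
  h_S4 = 5408/1543

Starting state is S4, so the expected hitting time is h_S4 = 5408/1543.

Answer: 5408/1543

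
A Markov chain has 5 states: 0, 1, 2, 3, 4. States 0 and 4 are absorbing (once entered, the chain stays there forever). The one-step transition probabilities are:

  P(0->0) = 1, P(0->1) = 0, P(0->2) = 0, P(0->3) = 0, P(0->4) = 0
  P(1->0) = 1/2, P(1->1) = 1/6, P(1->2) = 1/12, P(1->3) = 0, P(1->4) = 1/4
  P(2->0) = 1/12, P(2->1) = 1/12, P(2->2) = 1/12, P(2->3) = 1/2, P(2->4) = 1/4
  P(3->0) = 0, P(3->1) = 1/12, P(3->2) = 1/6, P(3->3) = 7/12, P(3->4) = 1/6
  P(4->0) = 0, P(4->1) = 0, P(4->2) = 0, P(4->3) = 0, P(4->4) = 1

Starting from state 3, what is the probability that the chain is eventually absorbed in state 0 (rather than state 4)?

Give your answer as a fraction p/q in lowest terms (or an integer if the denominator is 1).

Answer: 99/419

Derivation:
Let a_i = P(absorbed in 0 | start in state i).
Boundary conditions: a_0 = 1, a_4 = 0.
For each transient state i, a_i = sum_j P(i->j) * a_j:
  a_1 = 1/2*a_0 + 1/6*a_1 + 1/12*a_2 + 0*a_3 + 1/4*a_4
  a_2 = 1/12*a_0 + 1/12*a_1 + 1/12*a_2 + 1/2*a_3 + 1/4*a_4
  a_3 = 0*a_0 + 1/12*a_1 + 1/6*a_2 + 7/12*a_3 + 1/6*a_4

Substituting a_0 = 1 and a_4 = 0, rearrange to (I - Q) a = r where r[i] = P(i -> 0):
  [5/6, -1/12, 0] . (a_1, a_2, a_3) = 1/2
  [-1/12, 11/12, -1/2] . (a_1, a_2, a_3) = 1/12
  [-1/12, -1/6, 5/12] . (a_1, a_2, a_3) = 0

Solving yields:
  a_1 = 263/419
  a_2 = 116/419
  a_3 = 99/419

Starting state is 3, so the absorption probability is a_3 = 99/419.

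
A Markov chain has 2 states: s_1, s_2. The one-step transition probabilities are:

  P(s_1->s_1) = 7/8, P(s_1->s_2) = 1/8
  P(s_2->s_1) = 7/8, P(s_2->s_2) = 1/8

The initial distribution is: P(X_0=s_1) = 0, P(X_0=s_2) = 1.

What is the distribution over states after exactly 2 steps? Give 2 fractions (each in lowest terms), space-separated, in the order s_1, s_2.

Answer: 7/8 1/8

Derivation:
Propagating the distribution step by step (d_{t+1} = d_t * P):
d_0 = (s_1=0, s_2=1)
  d_1[s_1] = 0*7/8 + 1*7/8 = 7/8
  d_1[s_2] = 0*1/8 + 1*1/8 = 1/8
d_1 = (s_1=7/8, s_2=1/8)
  d_2[s_1] = 7/8*7/8 + 1/8*7/8 = 7/8
  d_2[s_2] = 7/8*1/8 + 1/8*1/8 = 1/8
d_2 = (s_1=7/8, s_2=1/8)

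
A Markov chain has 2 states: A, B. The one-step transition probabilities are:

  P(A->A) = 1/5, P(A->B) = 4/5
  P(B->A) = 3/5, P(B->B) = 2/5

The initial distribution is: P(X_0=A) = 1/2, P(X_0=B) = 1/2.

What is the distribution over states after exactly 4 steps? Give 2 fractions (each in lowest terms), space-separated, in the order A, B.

Propagating the distribution step by step (d_{t+1} = d_t * P):
d_0 = (A=1/2, B=1/2)
  d_1[A] = 1/2*1/5 + 1/2*3/5 = 2/5
  d_1[B] = 1/2*4/5 + 1/2*2/5 = 3/5
d_1 = (A=2/5, B=3/5)
  d_2[A] = 2/5*1/5 + 3/5*3/5 = 11/25
  d_2[B] = 2/5*4/5 + 3/5*2/5 = 14/25
d_2 = (A=11/25, B=14/25)
  d_3[A] = 11/25*1/5 + 14/25*3/5 = 53/125
  d_3[B] = 11/25*4/5 + 14/25*2/5 = 72/125
d_3 = (A=53/125, B=72/125)
  d_4[A] = 53/125*1/5 + 72/125*3/5 = 269/625
  d_4[B] = 53/125*4/5 + 72/125*2/5 = 356/625
d_4 = (A=269/625, B=356/625)

Answer: 269/625 356/625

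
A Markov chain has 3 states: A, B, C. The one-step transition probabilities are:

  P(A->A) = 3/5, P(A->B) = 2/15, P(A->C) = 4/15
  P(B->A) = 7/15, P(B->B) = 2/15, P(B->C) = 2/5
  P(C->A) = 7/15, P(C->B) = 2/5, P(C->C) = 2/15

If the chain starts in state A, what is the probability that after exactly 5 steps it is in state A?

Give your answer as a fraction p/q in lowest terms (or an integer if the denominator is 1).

Answer: 136303/253125

Derivation:
Computing P^5 by repeated multiplication:
P^1 =
  A: [3/5, 2/15, 4/15]
  B: [7/15, 2/15, 2/5]
  C: [7/15, 2/5, 2/15]
P^2 =
  A: [41/75, 46/225, 56/225]
  B: [119/225, 6/25, 52/225]
  C: [119/225, 38/225, 68/225]
P^3 =
  A: [607/1125, 674/3375, 176/675]
  B: [1813/3375, 658/3375, 904/3375]
  C: [1813/3375, 722/3375, 56/225]
P^4 =
  A: [9089/16875, 2054/10125, 13088/50625]
  B: [27251/50625, 10366/50625, 4336/16875]
  C: [27251/50625, 674/3375, 13264/50625]
P^5 =
  A: [136303/253125, 153602/759375, 196864/759375]
  B: [408877/759375, 51094/253125, 197216/759375]
  C: [408877/759375, 154306/759375, 196192/759375]

(P^5)[A -> A] = 136303/253125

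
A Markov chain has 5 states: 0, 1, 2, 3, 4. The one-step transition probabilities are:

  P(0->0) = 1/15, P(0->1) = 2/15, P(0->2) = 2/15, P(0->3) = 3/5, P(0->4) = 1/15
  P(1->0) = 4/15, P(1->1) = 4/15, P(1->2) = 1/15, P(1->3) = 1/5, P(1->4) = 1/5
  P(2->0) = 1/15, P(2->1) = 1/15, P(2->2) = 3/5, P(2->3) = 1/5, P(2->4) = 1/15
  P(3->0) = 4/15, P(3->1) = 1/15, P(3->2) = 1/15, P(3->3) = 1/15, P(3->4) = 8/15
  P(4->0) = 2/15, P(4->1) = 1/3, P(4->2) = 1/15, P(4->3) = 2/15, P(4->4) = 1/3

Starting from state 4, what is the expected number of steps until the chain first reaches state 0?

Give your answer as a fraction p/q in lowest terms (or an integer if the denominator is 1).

Answer: 4550/799

Derivation:
Let h_i = expected steps to first reach 0 from state i.
Boundary: h_0 = 0.
First-step equations for the other states:
  h_1 = 1 + 4/15*h_0 + 4/15*h_1 + 1/15*h_2 + 1/5*h_3 + 1/5*h_4
  h_2 = 1 + 1/15*h_0 + 1/15*h_1 + 3/5*h_2 + 1/5*h_3 + 1/15*h_4
  h_3 = 1 + 4/15*h_0 + 1/15*h_1 + 1/15*h_2 + 1/15*h_3 + 8/15*h_4
  h_4 = 1 + 2/15*h_0 + 1/3*h_1 + 1/15*h_2 + 2/15*h_3 + 1/3*h_4

Substituting h_0 = 0 and rearranging gives the linear system (I - Q) h = 1:
  [11/15, -1/15, -1/5, -1/5] . (h_1, h_2, h_3, h_4) = 1
  [-1/15, 2/5, -1/5, -1/15] . (h_1, h_2, h_3, h_4) = 1
  [-1/15, -1/15, 14/15, -8/15] . (h_1, h_2, h_3, h_4) = 1
  [-1/3, -1/15, -2/15, 2/3] . (h_1, h_2, h_3, h_4) = 1

Solving yields:
  h_1 = 3955/799
  h_2 = 5480/799
  h_3 = 4130/799
  h_4 = 4550/799

Starting state is 4, so the expected hitting time is h_4 = 4550/799.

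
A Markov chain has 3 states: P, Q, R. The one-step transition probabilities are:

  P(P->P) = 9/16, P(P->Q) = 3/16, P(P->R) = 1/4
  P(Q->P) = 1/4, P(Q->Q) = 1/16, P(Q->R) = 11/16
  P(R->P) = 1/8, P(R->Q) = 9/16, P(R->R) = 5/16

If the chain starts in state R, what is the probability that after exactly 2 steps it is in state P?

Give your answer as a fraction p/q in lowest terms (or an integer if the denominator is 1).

Computing P^2 by repeated multiplication:
P^1 =
  P: [9/16, 3/16, 1/4]
  Q: [1/4, 1/16, 11/16]
  R: [1/8, 9/16, 5/16]
P^2 =
  P: [101/256, 33/128, 89/256]
  Q: [31/128, 7/16, 41/128]
  R: [1/4, 15/64, 33/64]

(P^2)[R -> P] = 1/4

Answer: 1/4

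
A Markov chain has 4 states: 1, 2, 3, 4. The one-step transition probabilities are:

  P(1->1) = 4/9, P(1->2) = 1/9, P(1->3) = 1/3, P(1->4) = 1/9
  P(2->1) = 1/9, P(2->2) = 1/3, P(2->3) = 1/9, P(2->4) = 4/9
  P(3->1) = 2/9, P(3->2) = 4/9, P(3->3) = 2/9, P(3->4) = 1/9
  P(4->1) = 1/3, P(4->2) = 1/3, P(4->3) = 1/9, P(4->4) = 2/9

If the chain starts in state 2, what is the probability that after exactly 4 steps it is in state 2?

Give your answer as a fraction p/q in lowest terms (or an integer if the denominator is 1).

Computing P^4 by repeated multiplication:
P^1 =
  1: [4/9, 1/9, 1/3, 1/9]
  2: [1/9, 1/3, 1/9, 4/9]
  3: [2/9, 4/9, 2/9, 1/9]
  4: [1/3, 1/3, 1/9, 2/9]
P^2 =
  1: [26/81, 22/81, 20/81, 13/81]
  2: [7/27, 26/81, 4/27, 22/81]
  3: [19/81, 25/81, 5/27, 22/81]
  4: [23/81, 22/81, 16/81, 20/81]
P^3 =
  1: [205/729, 211/729, 17/81, 160/729]
  2: [200/729, 71/243, 5/27, 181/729]
  3: [197/729, 220/729, 134/729, 178/729]
  4: [206/729, 71/243, 143/729, 167/729]
P^4 =
  1: [1817/6561, 1930/6561, 1292/6561, 1522/6561]
  2: [1826/6561, 1922/6561, 1264/6561, 1549/6561]
  3: [1810/6561, 1927/6561, 419/2187, 1567/6561]
  4: [608/2187, 1918/6561, 428/2187, 1535/6561]

(P^4)[2 -> 2] = 1922/6561

Answer: 1922/6561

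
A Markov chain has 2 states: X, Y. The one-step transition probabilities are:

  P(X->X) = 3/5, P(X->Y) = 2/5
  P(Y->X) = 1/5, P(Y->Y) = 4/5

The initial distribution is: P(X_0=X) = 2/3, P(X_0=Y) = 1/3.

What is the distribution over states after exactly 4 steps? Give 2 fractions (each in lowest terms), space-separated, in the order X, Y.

Propagating the distribution step by step (d_{t+1} = d_t * P):
d_0 = (X=2/3, Y=1/3)
  d_1[X] = 2/3*3/5 + 1/3*1/5 = 7/15
  d_1[Y] = 2/3*2/5 + 1/3*4/5 = 8/15
d_1 = (X=7/15, Y=8/15)
  d_2[X] = 7/15*3/5 + 8/15*1/5 = 29/75
  d_2[Y] = 7/15*2/5 + 8/15*4/5 = 46/75
d_2 = (X=29/75, Y=46/75)
  d_3[X] = 29/75*3/5 + 46/75*1/5 = 133/375
  d_3[Y] = 29/75*2/5 + 46/75*4/5 = 242/375
d_3 = (X=133/375, Y=242/375)
  d_4[X] = 133/375*3/5 + 242/375*1/5 = 641/1875
  d_4[Y] = 133/375*2/5 + 242/375*4/5 = 1234/1875
d_4 = (X=641/1875, Y=1234/1875)

Answer: 641/1875 1234/1875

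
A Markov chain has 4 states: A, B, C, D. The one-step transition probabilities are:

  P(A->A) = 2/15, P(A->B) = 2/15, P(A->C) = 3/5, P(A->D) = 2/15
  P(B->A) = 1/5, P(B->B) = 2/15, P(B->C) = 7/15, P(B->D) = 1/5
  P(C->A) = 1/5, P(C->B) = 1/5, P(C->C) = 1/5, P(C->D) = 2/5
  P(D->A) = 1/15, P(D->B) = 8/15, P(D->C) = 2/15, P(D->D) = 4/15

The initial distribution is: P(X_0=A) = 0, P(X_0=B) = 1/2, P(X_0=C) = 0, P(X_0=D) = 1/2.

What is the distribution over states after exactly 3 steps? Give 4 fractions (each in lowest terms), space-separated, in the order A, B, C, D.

Propagating the distribution step by step (d_{t+1} = d_t * P):
d_0 = (A=0, B=1/2, C=0, D=1/2)
  d_1[A] = 0*2/15 + 1/2*1/5 + 0*1/5 + 1/2*1/15 = 2/15
  d_1[B] = 0*2/15 + 1/2*2/15 + 0*1/5 + 1/2*8/15 = 1/3
  d_1[C] = 0*3/5 + 1/2*7/15 + 0*1/5 + 1/2*2/15 = 3/10
  d_1[D] = 0*2/15 + 1/2*1/5 + 0*2/5 + 1/2*4/15 = 7/30
d_1 = (A=2/15, B=1/3, C=3/10, D=7/30)
  d_2[A] = 2/15*2/15 + 1/3*1/5 + 3/10*1/5 + 7/30*1/15 = 4/25
  d_2[B] = 2/15*2/15 + 1/3*2/15 + 3/10*1/5 + 7/30*8/15 = 37/150
  d_2[C] = 2/15*3/5 + 1/3*7/15 + 3/10*1/5 + 7/30*2/15 = 49/150
  d_2[D] = 2/15*2/15 + 1/3*1/5 + 3/10*2/5 + 7/30*4/15 = 4/15
d_2 = (A=4/25, B=37/150, C=49/150, D=4/15)
  d_3[A] = 4/25*2/15 + 37/150*1/5 + 49/150*1/5 + 4/15*1/15 = 173/1125
  d_3[B] = 4/25*2/15 + 37/150*2/15 + 49/150*1/5 + 4/15*8/15 = 589/2250
  d_3[C] = 4/25*3/5 + 37/150*7/15 + 49/150*1/5 + 4/15*2/15 = 39/125
  d_3[D] = 4/25*2/15 + 37/150*1/5 + 49/150*2/5 + 4/15*4/15 = 613/2250
d_3 = (A=173/1125, B=589/2250, C=39/125, D=613/2250)

Answer: 173/1125 589/2250 39/125 613/2250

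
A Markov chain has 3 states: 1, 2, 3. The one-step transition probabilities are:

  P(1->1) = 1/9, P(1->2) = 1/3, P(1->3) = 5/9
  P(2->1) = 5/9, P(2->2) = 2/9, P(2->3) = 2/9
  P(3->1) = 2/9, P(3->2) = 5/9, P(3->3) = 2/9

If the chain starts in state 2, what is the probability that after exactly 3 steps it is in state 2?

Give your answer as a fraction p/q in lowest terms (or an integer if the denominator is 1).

Computing P^3 by repeated multiplication:
P^1 =
  1: [1/9, 1/3, 5/9]
  2: [5/9, 2/9, 2/9]
  3: [2/9, 5/9, 2/9]
P^2 =
  1: [26/81, 34/81, 7/27]
  2: [19/81, 29/81, 11/27]
  3: [31/81, 26/81, 8/27]
P^3 =
  1: [238/729, 251/729, 80/243]
  2: [230/729, 280/729, 73/243]
  3: [209/729, 265/729, 85/243]

(P^3)[2 -> 2] = 280/729

Answer: 280/729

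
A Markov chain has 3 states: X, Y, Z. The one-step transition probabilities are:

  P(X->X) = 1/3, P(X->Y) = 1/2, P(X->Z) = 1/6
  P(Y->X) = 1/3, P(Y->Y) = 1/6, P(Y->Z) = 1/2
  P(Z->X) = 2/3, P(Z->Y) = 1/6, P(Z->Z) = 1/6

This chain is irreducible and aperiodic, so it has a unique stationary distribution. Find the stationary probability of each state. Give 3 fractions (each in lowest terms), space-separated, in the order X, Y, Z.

The stationary distribution satisfies pi = pi * P, i.e.:
  pi_X = 1/3*pi_X + 1/3*pi_Y + 2/3*pi_Z
  pi_Y = 1/2*pi_X + 1/6*pi_Y + 1/6*pi_Z
  pi_Z = 1/6*pi_X + 1/2*pi_Y + 1/6*pi_Z
with normalization: pi_X + pi_Y + pi_Z = 1.

Using the first 2 balance equations plus normalization, the linear system A*pi = b is:
  [-2/3, 1/3, 2/3] . pi = 0
  [1/2, -5/6, 1/6] . pi = 0
  [1, 1, 1] . pi = 1

Solving yields:
  pi_X = 11/26
  pi_Y = 4/13
  pi_Z = 7/26

Verification (pi * P):
  11/26*1/3 + 4/13*1/3 + 7/26*2/3 = 11/26 = pi_X  (ok)
  11/26*1/2 + 4/13*1/6 + 7/26*1/6 = 4/13 = pi_Y  (ok)
  11/26*1/6 + 4/13*1/2 + 7/26*1/6 = 7/26 = pi_Z  (ok)

Answer: 11/26 4/13 7/26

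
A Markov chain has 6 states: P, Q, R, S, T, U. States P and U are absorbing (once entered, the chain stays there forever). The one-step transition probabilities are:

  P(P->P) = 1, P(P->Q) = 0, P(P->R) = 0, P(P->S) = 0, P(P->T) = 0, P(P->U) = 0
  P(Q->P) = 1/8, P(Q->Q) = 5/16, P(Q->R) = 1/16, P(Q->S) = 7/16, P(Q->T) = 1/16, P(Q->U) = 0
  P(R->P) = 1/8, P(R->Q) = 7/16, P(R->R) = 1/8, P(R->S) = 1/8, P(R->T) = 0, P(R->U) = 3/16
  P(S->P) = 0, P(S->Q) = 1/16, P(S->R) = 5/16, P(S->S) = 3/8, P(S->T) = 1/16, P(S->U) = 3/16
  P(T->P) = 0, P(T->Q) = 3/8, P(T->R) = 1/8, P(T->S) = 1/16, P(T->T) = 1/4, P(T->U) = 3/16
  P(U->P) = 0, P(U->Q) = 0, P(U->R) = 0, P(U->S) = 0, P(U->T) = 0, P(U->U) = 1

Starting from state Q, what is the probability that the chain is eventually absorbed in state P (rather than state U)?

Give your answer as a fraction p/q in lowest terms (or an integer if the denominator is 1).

Let a_i = P(absorbed in P | start in state i).
Boundary conditions: a_P = 1, a_U = 0.
For each transient state i, a_i = sum_j P(i->j) * a_j:
  a_Q = 1/8*a_P + 5/16*a_Q + 1/16*a_R + 7/16*a_S + 1/16*a_T + 0*a_U
  a_R = 1/8*a_P + 7/16*a_Q + 1/8*a_R + 1/8*a_S + 0*a_T + 3/16*a_U
  a_S = 0*a_P + 1/16*a_Q + 5/16*a_R + 3/8*a_S + 1/16*a_T + 3/16*a_U
  a_T = 0*a_P + 3/8*a_Q + 1/8*a_R + 1/16*a_S + 1/4*a_T + 3/16*a_U

Substituting a_P = 1 and a_U = 0, rearrange to (I - Q) a = r where r[i] = P(i -> P):
  [11/16, -1/16, -7/16, -1/16] . (a_Q, a_R, a_S, a_T) = 1/8
  [-7/16, 7/8, -1/8, 0] . (a_Q, a_R, a_S, a_T) = 1/8
  [-1/16, -5/16, 5/8, -1/16] . (a_Q, a_R, a_S, a_T) = 0
  [-3/8, -1/8, -1/16, 3/4] . (a_Q, a_R, a_S, a_T) = 0

Solving yields:
  a_Q = 2120/5159
  a_R = 181/469
  a_S = 194/737
  a_T = 215/737

Starting state is Q, so the absorption probability is a_Q = 2120/5159.

Answer: 2120/5159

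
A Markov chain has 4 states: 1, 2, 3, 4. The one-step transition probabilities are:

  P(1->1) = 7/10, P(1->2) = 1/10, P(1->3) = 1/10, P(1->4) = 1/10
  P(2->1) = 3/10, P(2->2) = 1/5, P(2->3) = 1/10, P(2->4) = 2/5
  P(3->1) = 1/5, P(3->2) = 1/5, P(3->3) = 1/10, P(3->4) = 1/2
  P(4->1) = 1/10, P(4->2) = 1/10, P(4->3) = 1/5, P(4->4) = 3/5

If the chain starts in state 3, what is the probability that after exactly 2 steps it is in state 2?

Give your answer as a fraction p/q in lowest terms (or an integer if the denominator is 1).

Answer: 13/100

Derivation:
Computing P^2 by repeated multiplication:
P^1 =
  1: [7/10, 1/10, 1/10, 1/10]
  2: [3/10, 1/5, 1/10, 2/5]
  3: [1/5, 1/5, 1/10, 1/2]
  4: [1/10, 1/10, 1/5, 3/5]
P^2 =
  1: [11/20, 3/25, 11/100, 11/50]
  2: [33/100, 13/100, 7/50, 2/5]
  3: [27/100, 13/100, 3/20, 9/20]
  4: [1/5, 13/100, 4/25, 51/100]

(P^2)[3 -> 2] = 13/100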